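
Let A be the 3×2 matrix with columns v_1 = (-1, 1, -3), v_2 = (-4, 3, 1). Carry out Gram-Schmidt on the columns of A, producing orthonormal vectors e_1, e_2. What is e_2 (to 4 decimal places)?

e_2 = (-0.7340, 0.5321, 0.4220)

v_1 = (-1, 1, -3); ‖v_1‖ = 3.3166, so e_1 = (-0.3015, 0.3015, -0.9045).
e_1·v_2 = (-0.3015)·(-4) + 0.3015·3 + (-0.9045)·1 = 1.2060.
u_2 = v_2 − 1.2060·e_1 = (-3.6364, 2.6364, 2.0909).
‖u_2‖ = 4.9543, so e_2 = (-0.7340, 0.5321, 0.4220).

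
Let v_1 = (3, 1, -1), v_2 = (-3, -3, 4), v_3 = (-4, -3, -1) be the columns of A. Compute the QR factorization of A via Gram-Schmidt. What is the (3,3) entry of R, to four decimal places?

r_{33} = 2.6697

q_1 = v_1/‖v_1‖ = (3, 1, -1)/3.3166 = (0.9045, 0.3015, -0.3015).
r_{12} = q_1·v_2 = -4.8242.
u_2 = v_2 + 4.8242·q_1 = (1.3636, -1.5455, 2.5455).
‖u_2‖ = 3.2753, so q_2 = (0.4163, -0.4719, 0.7772).
r_{13} = q_1·v_3 = -4.2212; r_{23} = q_2·v_3 = -1.0270.
u_3 = v_3 + 4.2212·q_1 + 1.0270·q_2 = (0.2458, -2.2119, -1.4746).
r_{33} = ‖u_3‖ = 2.6697.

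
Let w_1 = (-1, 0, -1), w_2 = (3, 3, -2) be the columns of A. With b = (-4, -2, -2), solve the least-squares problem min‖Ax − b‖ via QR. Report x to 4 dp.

w_1 = (-1, 0, -1); ‖w_1‖ = 1.4142, so e_1 = (-0.7071, 0.0000, -0.7071).
e_1·w_2 = (-0.7071)·3 + 0.0000·3 + (-0.7071)·(-2) = -0.7071.
u_2 = w_2 + 0.7071·e_1 = (2.5000, 3.0000, -2.5000).
‖u_2‖ = 4.6368, so e_2 = (0.5392, 0.6470, -0.5392).
Qᵀb = (4.2426, -2.3723).
Back-substitute: x_2 = -2.3723/4.6368 = -0.5116.
x_1 = (4.2426 + 0.7071·(-0.5116))/1.4142 = 2.7442.

x = (2.7442, -0.5116)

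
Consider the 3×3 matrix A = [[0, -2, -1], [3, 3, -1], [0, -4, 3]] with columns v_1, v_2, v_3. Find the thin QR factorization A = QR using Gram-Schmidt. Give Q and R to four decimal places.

Q = [[0.0000, -0.4472, -0.8944], [1.0000, 0.0000, 0.0000], [0.0000, -0.8944, 0.4472]], R = [[3.0000, 3.0000, -1.0000], [0.0000, 4.4721, -2.2361], [0.0000, 0.0000, 2.2361]]

e_1 = v_1/‖v_1‖ = (0, 3, 0)/3.0000 = (0.0000, 1.0000, 0.0000).
r_{12} = e_1·v_2 = 3.0000.
u_2 = v_2 − 3.0000·e_1 = (-2.0000, 0.0000, -4.0000).
‖u_2‖ = 4.4721, so e_2 = (-0.4472, 0.0000, -0.8944).
r_{13} = e_1·v_3 = -1.0000; r_{23} = e_2·v_3 = -2.2361.
u_3 = v_3 + 1.0000·e_1 + 2.2361·e_2 = (-2.0000, 0.0000, 1.0000).
‖u_3‖ = 2.2361, so e_3 = (-0.8944, 0.0000, 0.4472).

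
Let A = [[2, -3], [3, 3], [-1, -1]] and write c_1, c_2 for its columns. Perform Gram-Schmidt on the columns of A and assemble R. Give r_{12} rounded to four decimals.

r_{12} = 1.0690

c_1 = (2, 3, -1); ‖c_1‖ = 3.7417, so q_1 = (0.5345, 0.8018, -0.2673).
r_{12} = q_1·c_2 = 1.0690.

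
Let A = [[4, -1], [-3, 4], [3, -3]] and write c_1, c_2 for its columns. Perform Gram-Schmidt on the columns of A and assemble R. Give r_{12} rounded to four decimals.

r_{12} = -4.2875

c_1 = (4, -3, 3); ‖c_1‖ = 5.8310, so q_1 = (0.6860, -0.5145, 0.5145).
r_{12} = q_1·c_2 = -4.2875.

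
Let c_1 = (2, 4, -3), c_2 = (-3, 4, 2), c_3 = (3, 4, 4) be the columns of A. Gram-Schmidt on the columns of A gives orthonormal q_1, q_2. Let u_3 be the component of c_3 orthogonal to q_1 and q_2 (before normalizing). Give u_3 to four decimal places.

q_1 = c_1/‖c_1‖ = (2, 4, -3)/5.3852 = (0.3714, 0.7428, -0.5571).
r_{12} = q_1·c_2 = 0.7428.
u_2 = c_2 − 0.7428·q_1 = (-3.2759, 3.4483, 2.4138).
‖u_2‖ = 5.3337, so q_2 = (-0.6142, 0.6465, 0.4526).
r_{13} = q_1·c_3 = 1.8570; r_{23} = q_2·c_3 = 2.5537.
u_3 = c_3 − 1.8570·q_1 − 2.5537·q_2 = (3.8788, 0.9697, 3.8788).

u_3 = (3.8788, 0.9697, 3.8788)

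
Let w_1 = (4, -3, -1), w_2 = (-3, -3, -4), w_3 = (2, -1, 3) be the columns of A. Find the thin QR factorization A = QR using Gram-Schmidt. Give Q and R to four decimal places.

w_1 = (4, -3, -1); ‖w_1‖ = 5.0990, so e_1 = (0.7845, -0.5883, -0.1961).
e_1·w_2 = 0.7845·(-3) + (-0.5883)·(-3) + (-0.1961)·(-4) = 0.1961.
u_2 = w_2 − 0.1961·e_1 = (-3.1538, -2.8846, -3.9615).
‖u_2‖ = 5.8277, so e_2 = (-0.5412, -0.4950, -0.6798).
e_1·w_3 = 0.7845·2 + (-0.5883)·(-1) + (-0.1961)·3 = 1.5689; e_2·w_3 = (-0.5412)·2 + (-0.4950)·(-1) + (-0.6798)·3 = -2.6267.
u_3 = w_3 − 1.5689·e_1 + 2.6267·e_2 = (-0.6523, -1.3771, 1.5221).
‖u_3‖ = 2.1538, so e_3 = (-0.3029, -0.6394, 0.7067).

Q = [[0.7845, -0.5412, -0.3029], [-0.5883, -0.4950, -0.6394], [-0.1961, -0.6798, 0.7067]], R = [[5.0990, 0.1961, 1.5689], [0.0000, 5.8277, -2.6267], [0.0000, 0.0000, 2.1538]]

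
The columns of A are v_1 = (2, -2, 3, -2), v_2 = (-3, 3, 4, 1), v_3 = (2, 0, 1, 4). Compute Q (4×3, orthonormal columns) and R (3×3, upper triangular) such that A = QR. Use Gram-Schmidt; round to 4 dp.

v_1 = (2, -2, 3, -2); ‖v_1‖ = 4.5826, so e_1 = (0.4364, -0.4364, 0.6547, -0.4364).
e_1·v_2 = 0.4364·(-3) + (-0.4364)·3 + 0.6547·4 + (-0.4364)·1 = -0.4364.
u_2 = v_2 + 0.4364·e_1 = (-2.8095, 2.8095, 4.2857, 0.8095).
‖u_2‖ = 5.9000, so e_2 = (-0.4762, 0.4762, 0.7264, 0.1372).
e_1·v_3 = 0.4364·2 + (-0.4364)·0 + 0.6547·1 + (-0.4364)·4 = -0.2182; e_2·v_3 = (-0.4762)·2 + 0.4762·0 + 0.7264·1 + 0.1372·4 = 0.3228.
u_3 = v_3 + 0.2182·e_1 − 0.3228·e_2 = (2.2490, -0.2490, 0.9083, 3.8605).
‖u_3‖ = 4.5660, so e_3 = (0.4926, -0.0545, 0.1989, 0.8455).

Q = [[0.4364, -0.4762, 0.4926], [-0.4364, 0.4762, -0.0545], [0.6547, 0.7264, 0.1989], [-0.4364, 0.1372, 0.8455]], R = [[4.5826, -0.4364, -0.2182], [0.0000, 5.9000, 0.3228], [0.0000, 0.0000, 4.5660]]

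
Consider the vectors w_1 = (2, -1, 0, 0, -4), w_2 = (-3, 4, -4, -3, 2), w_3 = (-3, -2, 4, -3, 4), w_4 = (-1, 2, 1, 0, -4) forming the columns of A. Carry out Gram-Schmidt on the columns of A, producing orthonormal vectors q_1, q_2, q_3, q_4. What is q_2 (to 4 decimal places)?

q_2 = (-0.2070, 0.5060, -0.6441, -0.4830, -0.2300)

w_1 = (2, -1, 0, 0, -4); ‖w_1‖ = 4.5826, so q_1 = (0.4364, -0.2182, 0.0000, 0.0000, -0.8729).
q_1·w_2 = 0.4364·(-3) + (-0.2182)·4 + 0.0000·(-4) + 0.0000·(-3) + (-0.8729)·2 = -3.9279.
u_2 = w_2 + 3.9279·q_1 = (-1.2857, 3.1429, -4.0000, -3.0000, -1.4286).
‖u_2‖ = 6.2106, so q_2 = (-0.2070, 0.5060, -0.6441, -0.4830, -0.2300).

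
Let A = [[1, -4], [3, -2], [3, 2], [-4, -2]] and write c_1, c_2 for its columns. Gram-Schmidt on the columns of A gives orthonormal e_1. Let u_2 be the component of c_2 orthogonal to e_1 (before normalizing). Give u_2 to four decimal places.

u_2 = (-4.1143, -2.3429, 1.6571, -1.5429)

c_1 = (1, 3, 3, -4); ‖c_1‖ = 5.9161, so e_1 = (0.1690, 0.5071, 0.5071, -0.6761).
e_1·c_2 = 0.1690·(-4) + 0.5071·(-2) + 0.5071·2 + (-0.6761)·(-2) = 0.6761.
u_2 = c_2 − 0.6761·e_1 = (-4.1143, -2.3429, 1.6571, -1.5429).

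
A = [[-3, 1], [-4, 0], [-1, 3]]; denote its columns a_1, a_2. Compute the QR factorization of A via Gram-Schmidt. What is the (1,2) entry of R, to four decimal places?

r_{12} = -1.1767

a_1 = (-3, -4, -1); ‖a_1‖ = 5.0990, so q_1 = (-0.5883, -0.7845, -0.1961).
r_{12} = q_1·a_2 = -1.1767.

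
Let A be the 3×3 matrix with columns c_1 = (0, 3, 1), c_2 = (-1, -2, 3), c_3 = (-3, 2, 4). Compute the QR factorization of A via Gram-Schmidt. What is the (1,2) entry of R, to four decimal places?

q_1 = c_1/‖c_1‖ = (0, 3, 1)/3.1623 = (0.0000, 0.9487, 0.3162).
r_{12} = q_1·c_2 = -0.9487.

r_{12} = -0.9487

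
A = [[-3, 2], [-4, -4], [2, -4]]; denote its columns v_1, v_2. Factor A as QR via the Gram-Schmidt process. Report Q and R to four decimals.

q_1 = v_1/‖v_1‖ = (-3, -4, 2)/5.3852 = (-0.5571, -0.7428, 0.3714).
r_{12} = q_1·v_2 = 0.3714.
u_2 = v_2 − 0.3714·q_1 = (2.2069, -3.7241, -4.1379).
‖u_2‖ = 5.9885, so q_2 = (0.3685, -0.6219, -0.6910).

Q = [[-0.5571, 0.3685], [-0.7428, -0.6219], [0.3714, -0.6910]], R = [[5.3852, 0.3714], [0.0000, 5.9885]]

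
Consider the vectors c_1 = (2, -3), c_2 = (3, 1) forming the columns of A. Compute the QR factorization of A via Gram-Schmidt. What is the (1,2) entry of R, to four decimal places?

c_1 = (2, -3); ‖c_1‖ = 3.6056, so q_1 = (0.5547, -0.8321).
r_{12} = q_1·c_2 = 0.8321.

r_{12} = 0.8321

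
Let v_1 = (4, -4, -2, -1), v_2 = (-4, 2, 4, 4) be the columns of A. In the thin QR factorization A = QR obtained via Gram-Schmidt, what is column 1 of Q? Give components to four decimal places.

q_1 = (0.6576, -0.6576, -0.3288, -0.1644)

v_1 = (4, -4, -2, -1); ‖v_1‖ = 6.0828, so q_1 = (0.6576, -0.6576, -0.3288, -0.1644).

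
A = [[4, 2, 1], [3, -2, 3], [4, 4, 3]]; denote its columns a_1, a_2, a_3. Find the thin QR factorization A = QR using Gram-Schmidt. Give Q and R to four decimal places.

Q = [[0.6247, 0.0608, -0.7785], [0.4685, -0.8268, 0.3114], [0.6247, 0.5593, 0.5449]], R = [[6.4031, 2.8111, 3.9043], [0.0000, 4.0122, -0.7416], [0.0000, 0.0000, 1.7905]]

a_1 = (4, 3, 4); ‖a_1‖ = 6.4031, so q_1 = (0.6247, 0.4685, 0.6247).
q_1·a_2 = 0.6247·2 + 0.4685·(-2) + 0.6247·4 = 2.8111.
u_2 = a_2 − 2.8111·q_1 = (0.2439, -3.3171, 2.2439).
‖u_2‖ = 4.0122, so q_2 = (0.0608, -0.8268, 0.5593).
q_1·a_3 = 0.6247·1 + 0.4685·3 + 0.6247·3 = 3.9043; q_2·a_3 = 0.0608·1 + (-0.8268)·3 + 0.5593·3 = -0.7416.
u_3 = a_3 − 3.9043·q_1 + 0.7416·q_2 = (-1.3939, 0.5576, 0.9758).
‖u_3‖ = 1.7905, so q_3 = (-0.7785, 0.3114, 0.5449).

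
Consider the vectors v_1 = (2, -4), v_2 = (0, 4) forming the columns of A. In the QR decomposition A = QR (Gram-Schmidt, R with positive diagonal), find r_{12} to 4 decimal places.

e_1 = v_1/‖v_1‖ = (2, -4)/4.4721 = (0.4472, -0.8944).
r_{12} = e_1·v_2 = -3.5777.

r_{12} = -3.5777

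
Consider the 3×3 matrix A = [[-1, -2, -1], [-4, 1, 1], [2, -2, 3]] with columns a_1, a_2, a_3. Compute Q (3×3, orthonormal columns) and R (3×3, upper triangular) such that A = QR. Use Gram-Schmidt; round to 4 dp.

Q = [[-0.2182, -0.8468, -0.4851], [-0.8729, -0.0529, 0.4851], [0.4364, -0.5293, 0.7276]], R = [[4.5826, -1.3093, 0.6547], [0.0000, 2.6992, -0.7939], [0.0000, 0.0000, 3.1530]]

q_1 = a_1/‖a_1‖ = (-1, -4, 2)/4.5826 = (-0.2182, -0.8729, 0.4364).
r_{12} = q_1·a_2 = -1.3093.
u_2 = a_2 + 1.3093·q_1 = (-2.2857, -0.1429, -1.4286).
‖u_2‖ = 2.6992, so q_2 = (-0.8468, -0.0529, -0.5293).
r_{13} = q_1·a_3 = 0.6547; r_{23} = q_2·a_3 = -0.7939.
u_3 = a_3 − 0.6547·q_1 + 0.7939·q_2 = (-1.5294, 1.5294, 2.2941).
‖u_3‖ = 3.1530, so q_3 = (-0.4851, 0.4851, 0.7276).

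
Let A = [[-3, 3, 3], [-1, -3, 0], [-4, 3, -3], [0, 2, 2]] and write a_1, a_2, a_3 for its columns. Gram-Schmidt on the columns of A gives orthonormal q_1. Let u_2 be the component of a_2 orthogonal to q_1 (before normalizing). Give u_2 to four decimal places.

u_2 = (0.9231, -3.6923, 0.2308, 2.0000)

q_1 = a_1/‖a_1‖ = (-3, -1, -4, 0)/5.0990 = (-0.5883, -0.1961, -0.7845, 0.0000).
r_{12} = q_1·a_2 = -3.5301.
u_2 = a_2 + 3.5301·q_1 = (0.9231, -3.6923, 0.2308, 2.0000).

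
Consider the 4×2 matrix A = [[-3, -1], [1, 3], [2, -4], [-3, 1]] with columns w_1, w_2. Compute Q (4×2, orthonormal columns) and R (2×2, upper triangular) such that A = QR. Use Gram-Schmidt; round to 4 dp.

w_1 = (-3, 1, 2, -3); ‖w_1‖ = 4.7958, so q_1 = (-0.6255, 0.2085, 0.4170, -0.6255).
q_1·w_2 = (-0.6255)·(-1) + 0.2085·3 + 0.4170·(-4) + (-0.6255)·1 = -1.0426.
u_2 = w_2 + 1.0426·q_1 = (-1.6522, 3.2174, -3.5652, 0.3478).
‖u_2‖ = 5.0905, so q_2 = (-0.3246, 0.6320, -0.7004, 0.0683).

Q = [[-0.6255, -0.3246], [0.2085, 0.6320], [0.4170, -0.7004], [-0.6255, 0.0683]], R = [[4.7958, -1.0426], [0.0000, 5.0905]]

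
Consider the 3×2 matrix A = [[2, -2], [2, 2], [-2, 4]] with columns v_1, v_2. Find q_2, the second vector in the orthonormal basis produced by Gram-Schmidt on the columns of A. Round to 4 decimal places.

q_2 = (-0.1543, 0.7715, 0.6172)

q_1 = v_1/‖v_1‖ = (2, 2, -2)/3.4641 = (0.5774, 0.5774, -0.5774).
r_{12} = q_1·v_2 = -2.3094.
u_2 = v_2 + 2.3094·q_1 = (-0.6667, 3.3333, 2.6667).
‖u_2‖ = 4.3205, so q_2 = (-0.1543, 0.7715, 0.6172).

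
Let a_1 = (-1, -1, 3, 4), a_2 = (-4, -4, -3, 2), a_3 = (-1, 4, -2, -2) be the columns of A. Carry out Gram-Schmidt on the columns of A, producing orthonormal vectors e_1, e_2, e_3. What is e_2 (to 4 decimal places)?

e_2 = (-0.5692, -0.5692, -0.5749, 0.1465)

a_1 = (-1, -1, 3, 4); ‖a_1‖ = 5.1962, so e_1 = (-0.1925, -0.1925, 0.5774, 0.7698).
e_1·a_2 = (-0.1925)·(-4) + (-0.1925)·(-4) + 0.5774·(-3) + 0.7698·2 = 1.3472.
u_2 = a_2 − 1.3472·e_1 = (-3.7407, -3.7407, -3.7778, 0.9630).
‖u_2‖ = 6.5715, so e_2 = (-0.5692, -0.5692, -0.5749, 0.1465).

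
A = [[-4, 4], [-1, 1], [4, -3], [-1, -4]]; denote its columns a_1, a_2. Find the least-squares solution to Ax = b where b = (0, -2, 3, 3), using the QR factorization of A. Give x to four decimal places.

x = (-0.1407, -0.6314)

e_1 = a_1/‖a_1‖ = (-4, -1, 4, -1)/5.8310 = (-0.6860, -0.1715, 0.6860, -0.1715).
r_{12} = e_1·a_2 = -4.2875.
u_2 = a_2 + 4.2875·e_1 = (1.0588, 0.2647, -0.0588, -4.7353).
‖u_2‖ = 4.8598, so e_2 = (0.2179, 0.0545, -0.0121, -0.9744).
Qᵀb = (1.8865, -3.0684).
Back-substitute: x_2 = -3.0684/4.8598 = -0.6314.
x_1 = (1.8865 + 4.2875·(-0.6314))/5.8310 = -0.1407.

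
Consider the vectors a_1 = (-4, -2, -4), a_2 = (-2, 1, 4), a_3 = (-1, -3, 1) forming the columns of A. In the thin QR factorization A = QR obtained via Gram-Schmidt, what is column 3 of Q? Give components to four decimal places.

q_3 = (0.1562, -0.9370, 0.3123)

a_1 = (-4, -2, -4); ‖a_1‖ = 6.0000, so q_1 = (-0.6667, -0.3333, -0.6667).
q_1·a_2 = (-0.6667)·(-2) + (-0.3333)·1 + (-0.6667)·4 = -1.6667.
u_2 = a_2 + 1.6667·q_1 = (-3.1111, 0.4444, 2.8889).
‖u_2‖ = 4.2687, so q_2 = (-0.7288, 0.1041, 0.6768).
q_1·a_3 = (-0.6667)·(-1) + (-0.3333)·(-3) + (-0.6667)·1 = 1.0000; q_2·a_3 = (-0.7288)·(-1) + 0.1041·(-3) + 0.6768·1 = 1.0932.
u_3 = a_3 − 1.0000·q_1 − 1.0932·q_2 = (0.4634, -2.7805, 0.9268).
‖u_3‖ = 2.9673, so q_3 = (0.1562, -0.9370, 0.3123).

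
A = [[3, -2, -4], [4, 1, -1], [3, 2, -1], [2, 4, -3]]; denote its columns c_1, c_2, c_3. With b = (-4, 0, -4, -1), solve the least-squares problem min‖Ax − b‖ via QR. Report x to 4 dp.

c_1 = (3, 4, 3, 2); ‖c_1‖ = 6.1644, so q_1 = (0.4867, 0.6489, 0.4867, 0.3244).
q_1·c_2 = 0.4867·(-2) + 0.6489·1 + 0.4867·2 + 0.3244·4 = 1.9467.
u_2 = c_2 − 1.9467·q_1 = (-2.9474, -0.2632, 1.0526, 3.3684).
‖u_2‖ = 4.6055, so q_2 = (-0.6400, -0.0571, 0.2286, 0.7314).
q_1·c_3 = 0.4867·(-4) + 0.6489·(-1) + 0.4867·(-1) + 0.3244·(-3) = -4.0555; q_2·c_3 = (-0.6400)·(-4) + (-0.0571)·(-1) + 0.2286·(-1) + 0.7314·(-3) = 0.1943.
u_3 = c_3 + 4.0555·q_1 − 0.1943·q_2 = (-1.9020, 1.6427, 0.9293, -1.8263).
‖u_3‖ = 3.2427, so q_3 = (-0.5865, 0.5066, 0.2866, -0.5632).
Qᵀb = (-4.2178, 0.9142, 1.7631).
Back-substitute: x_3 = 1.7631/3.2427 = 0.5437.
x_2 = (0.9142 − 0.1943·0.5437)/4.6055 = 0.1756.
x_1 = (-4.2178 − 1.9467·0.1756 + 4.0555·0.5437)/6.1644 = -0.3819.

x = (-0.3819, 0.1756, 0.5437)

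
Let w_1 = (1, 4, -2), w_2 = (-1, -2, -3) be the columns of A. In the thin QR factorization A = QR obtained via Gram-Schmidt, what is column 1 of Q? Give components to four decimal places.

q_1 = (0.2182, 0.8729, -0.4364)

w_1 = (1, 4, -2); ‖w_1‖ = 4.5826, so q_1 = (0.2182, 0.8729, -0.4364).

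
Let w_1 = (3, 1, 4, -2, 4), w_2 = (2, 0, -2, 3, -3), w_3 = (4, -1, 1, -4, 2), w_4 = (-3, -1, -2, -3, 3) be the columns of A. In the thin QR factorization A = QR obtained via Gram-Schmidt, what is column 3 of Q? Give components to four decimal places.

q_3 = (0.4115, -0.4152, -0.4061, -0.6877, -0.1427)

w_1 = (3, 1, 4, -2, 4); ‖w_1‖ = 6.7823, so q_1 = (0.4423, 0.1474, 0.5898, -0.2949, 0.5898).
q_1·w_2 = 0.4423·2 + 0.1474·0 + 0.5898·(-2) + (-0.2949)·3 + 0.5898·(-3) = -2.9488.
u_2 = w_2 + 2.9488·q_1 = (3.3043, 0.4348, -0.2609, 2.1304, -1.2609).
‖u_2‖ = 4.1598, so q_2 = (0.7943, 0.1045, -0.0627, 0.5121, -0.3031).
q_1·w_3 = 0.4423·4 + 0.1474·(-1) + 0.5898·1 + (-0.2949)·(-4) + 0.5898·2 = 4.5707; q_2·w_3 = 0.7943·4 + 0.1045·(-1) + (-0.0627)·1 + 0.5121·(-4) + (-0.3031)·2 = 0.3554.
u_3 = w_3 − 4.5707·q_1 − 0.3554·q_2 = (1.6960, -1.7111, -1.6734, -2.8342, -0.5879).
‖u_3‖ = 4.1210, so q_3 = (0.4115, -0.4152, -0.4061, -0.6877, -0.1427).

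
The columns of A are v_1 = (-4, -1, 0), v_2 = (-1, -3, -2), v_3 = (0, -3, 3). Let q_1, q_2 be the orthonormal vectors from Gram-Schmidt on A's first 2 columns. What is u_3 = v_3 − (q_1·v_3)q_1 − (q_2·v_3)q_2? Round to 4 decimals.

v_1 = (-4, -1, 0); ‖v_1‖ = 4.1231, so q_1 = (-0.9701, -0.2425, 0.0000).
q_1·v_2 = (-0.9701)·(-1) + (-0.2425)·(-3) + 0.0000·(-2) = 1.6977.
u_2 = v_2 − 1.6977·q_1 = (0.6471, -2.5882, -2.0000).
‖u_2‖ = 3.3343, so q_2 = (0.1941, -0.7762, -0.5998).
q_1·v_3 = (-0.9701)·0 + (-0.2425)·(-3) + 0.0000·3 = 0.7276; q_2·v_3 = 0.1941·0 + (-0.7762)·(-3) + (-0.5998)·3 = 0.5293.
u_3 = v_3 − 0.7276·q_1 − 0.5293·q_2 = (0.6032, -2.4127, 3.3175).

u_3 = (0.6032, -2.4127, 3.3175)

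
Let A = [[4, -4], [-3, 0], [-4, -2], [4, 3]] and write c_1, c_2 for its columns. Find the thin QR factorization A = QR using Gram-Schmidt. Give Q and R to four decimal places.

e_1 = c_1/‖c_1‖ = (4, -3, -4, 4)/7.5498 = (0.5298, -0.3974, -0.5298, 0.5298).
r_{12} = e_1·c_2 = 0.5298.
u_2 = c_2 − 0.5298·e_1 = (-4.2807, 0.2105, -1.7193, 2.7193).
‖u_2‖ = 5.3590, so e_2 = (-0.7988, 0.0393, -0.3208, 0.5074).

Q = [[0.5298, -0.7988], [-0.3974, 0.0393], [-0.5298, -0.3208], [0.5298, 0.5074]], R = [[7.5498, 0.5298], [0.0000, 5.3590]]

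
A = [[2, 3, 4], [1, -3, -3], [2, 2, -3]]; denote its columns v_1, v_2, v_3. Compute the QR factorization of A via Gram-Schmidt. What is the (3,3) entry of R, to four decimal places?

r_{33} = 4.3419

q_1 = v_1/‖v_1‖ = (2, 1, 2)/3.0000 = (0.6667, 0.3333, 0.6667).
r_{12} = q_1·v_2 = 2.3333.
u_2 = v_2 − 2.3333·q_1 = (1.4444, -3.7778, 0.4444).
‖u_2‖ = 4.0689, so q_2 = (0.3550, -0.9285, 0.1092).
r_{13} = q_1·v_3 = -0.3333; r_{23} = q_2·v_3 = 3.8777.
u_3 = v_3 + 0.3333·q_1 − 3.8777·q_2 = (2.8456, 0.7114, -3.2013).
r_{33} = ‖u_3‖ = 4.3419.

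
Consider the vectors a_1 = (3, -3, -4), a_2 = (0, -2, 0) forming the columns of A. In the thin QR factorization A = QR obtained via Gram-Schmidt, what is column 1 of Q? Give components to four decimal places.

a_1 = (3, -3, -4); ‖a_1‖ = 5.8310, so q_1 = (0.5145, -0.5145, -0.6860).

q_1 = (0.5145, -0.5145, -0.6860)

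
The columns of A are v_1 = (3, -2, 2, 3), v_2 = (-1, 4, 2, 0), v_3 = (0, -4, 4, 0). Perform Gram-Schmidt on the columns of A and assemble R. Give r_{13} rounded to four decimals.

r_{13} = 3.1379

v_1 = (3, -2, 2, 3); ‖v_1‖ = 5.0990, so e_1 = (0.5883, -0.3922, 0.3922, 0.5883).
r_{13} = e_1·v_3 = 3.1379.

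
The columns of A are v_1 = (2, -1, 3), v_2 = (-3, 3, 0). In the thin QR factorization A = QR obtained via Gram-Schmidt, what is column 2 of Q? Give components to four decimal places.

e_2 = (-0.4905, 0.6745, 0.5518)

v_1 = (2, -1, 3); ‖v_1‖ = 3.7417, so e_1 = (0.5345, -0.2673, 0.8018).
e_1·v_2 = 0.5345·(-3) + (-0.2673)·3 + 0.8018·0 = -2.4054.
u_2 = v_2 + 2.4054·e_1 = (-1.7143, 2.3571, 1.9286).
‖u_2‖ = 3.4949, so e_2 = (-0.4905, 0.6745, 0.5518).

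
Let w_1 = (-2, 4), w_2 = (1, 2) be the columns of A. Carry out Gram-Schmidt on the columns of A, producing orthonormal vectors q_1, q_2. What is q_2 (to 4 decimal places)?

q_2 = (0.8944, 0.4472)

q_1 = w_1/‖w_1‖ = (-2, 4)/4.4721 = (-0.4472, 0.8944).
r_{12} = q_1·w_2 = 1.3416.
u_2 = w_2 − 1.3416·q_1 = (1.6000, 0.8000).
‖u_2‖ = 1.7889, so q_2 = (0.8944, 0.4472).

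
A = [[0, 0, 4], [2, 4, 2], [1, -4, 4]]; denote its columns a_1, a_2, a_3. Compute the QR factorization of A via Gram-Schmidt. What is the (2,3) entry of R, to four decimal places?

a_1 = (0, 2, 1); ‖a_1‖ = 2.2361, so q_1 = (0.0000, 0.8944, 0.4472).
q_1·a_2 = 0.0000·0 + 0.8944·4 + 0.4472·(-4) = 1.7889.
u_2 = a_2 − 1.7889·q_1 = (0.0000, 2.4000, -4.8000).
‖u_2‖ = 5.3666, so q_2 = (0.0000, 0.4472, -0.8944).
r_{23} = q_2·a_3 = -2.6833.

r_{23} = -2.6833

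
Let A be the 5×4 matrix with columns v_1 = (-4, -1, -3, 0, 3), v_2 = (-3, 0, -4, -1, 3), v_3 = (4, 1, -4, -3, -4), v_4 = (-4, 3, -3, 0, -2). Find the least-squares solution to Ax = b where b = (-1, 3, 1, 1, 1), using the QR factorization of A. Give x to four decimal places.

q_1 = v_1/‖v_1‖ = (-4, -1, -3, 0, 3)/5.9161 = (-0.6761, -0.1690, -0.5071, 0.0000, 0.5071).
r_{12} = q_1·v_2 = 5.5780.
u_2 = v_2 − 5.5780·q_1 = (0.7714, 0.9429, -1.1714, -1.0000, 0.1714).
‖u_2‖ = 1.9712, so q_2 = (0.3913, 0.4783, -0.5943, -0.5073, 0.0870).
r_{13} = q_1·v_3 = -2.8735; r_{23} = q_2·v_3 = 5.5948.
u_3 = v_3 + 2.8735·q_1 − 5.5948·q_2 = (-0.1324, -2.1618, -2.1324, -0.1618, -3.0294).
‖u_3‖ = 4.2943, so q_3 = (-0.0308, -0.5034, -0.4966, -0.0377, -0.7054).
r_{14} = q_1·v_4 = 2.7045; r_{24} = q_2·v_4 = 1.4784; r_{34} = q_3·v_4 = 1.5136.
u_4 = v_4 − 2.7045·q_1 − 1.4784·q_2 − 1.5136·q_3 = (-2.7033, 3.5120, 0.0016, 0.8070, -2.4322).
‖u_4‖ = 5.1195, so q_4 = (-0.5281, 0.6860, 0.0003, 0.1576, -0.4751).
Qᵀb = (0.1690, 0.0290, -2.7191, 2.2689).
Back-substitute: x_4 = 2.2689/5.1195 = 0.4432.
x_3 = (-2.7191 − 1.5136·0.4432)/4.2943 = -0.7894.
x_2 = (0.0290 − 5.5948·(-0.7894) − 1.4784·0.4432)/1.9712 = 1.9228.
x_1 = (0.1690 − 5.5780·1.9228 + 2.8735·(-0.7894) − 2.7045·0.4432)/5.9161 = -2.3704.

x = (-2.3704, 1.9228, -0.7894, 0.4432)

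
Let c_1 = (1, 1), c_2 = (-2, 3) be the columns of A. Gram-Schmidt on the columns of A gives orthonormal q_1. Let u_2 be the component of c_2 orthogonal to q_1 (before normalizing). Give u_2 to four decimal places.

c_1 = (1, 1); ‖c_1‖ = 1.4142, so q_1 = (0.7071, 0.7071).
q_1·c_2 = 0.7071·(-2) + 0.7071·3 = 0.7071.
u_2 = c_2 − 0.7071·q_1 = (-2.5000, 2.5000).

u_2 = (-2.5000, 2.5000)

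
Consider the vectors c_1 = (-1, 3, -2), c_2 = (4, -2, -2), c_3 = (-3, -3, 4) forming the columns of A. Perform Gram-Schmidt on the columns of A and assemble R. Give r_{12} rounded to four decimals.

q_1 = c_1/‖c_1‖ = (-1, 3, -2)/3.7417 = (-0.2673, 0.8018, -0.5345).
r_{12} = q_1·c_2 = -1.6036.

r_{12} = -1.6036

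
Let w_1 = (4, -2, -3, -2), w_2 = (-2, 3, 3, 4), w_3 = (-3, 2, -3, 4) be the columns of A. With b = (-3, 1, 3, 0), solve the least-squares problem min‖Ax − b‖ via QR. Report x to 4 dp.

x = (-1.0638, -0.2807, -0.2270)

w_1 = (4, -2, -3, -2); ‖w_1‖ = 5.7446, so q_1 = (0.6963, -0.3482, -0.5222, -0.3482).
q_1·w_2 = 0.6963·(-2) + (-0.3482)·3 + (-0.5222)·3 + (-0.3482)·4 = -5.3964.
u_2 = w_2 + 5.3964·q_1 = (1.7576, 1.1212, 0.1818, 2.1212).
‖u_2‖ = 2.9797, so q_2 = (0.5898, 0.3763, 0.0610, 0.7119).
q_1·w_3 = 0.6963·(-3) + (-0.3482)·2 + (-0.5222)·(-3) + (-0.3482)·4 = -2.6112; q_2·w_3 = 0.5898·(-3) + 0.3763·2 + 0.0610·(-3) + 0.7119·4 = 1.6475.
u_3 = w_3 + 2.6112·q_1 − 1.6475·q_2 = (-2.1536, 0.4710, -4.4642, 1.9181).
‖u_3‖ = 5.3355, so q_3 = (-0.4036, 0.0883, -0.8367, 0.3595).
Qᵀb = (-4.0038, -1.2102, -1.2109).
Back-substitute: x_3 = -1.2109/5.3355 = -0.2270.
x_2 = (-1.2102 − 1.6475·(-0.2270))/2.9797 = -0.2807.
x_1 = (-4.0038 + 5.3964·(-0.2807) + 2.6112·(-0.2270))/5.7446 = -1.0638.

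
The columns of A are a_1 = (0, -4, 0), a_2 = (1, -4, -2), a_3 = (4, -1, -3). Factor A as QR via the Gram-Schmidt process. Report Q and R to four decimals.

a_1 = (0, -4, 0); ‖a_1‖ = 4.0000, so q_1 = (0.0000, -1.0000, 0.0000).
q_1·a_2 = 0.0000·1 + (-1.0000)·(-4) + 0.0000·(-2) = 4.0000.
u_2 = a_2 − 4.0000·q_1 = (1.0000, 0.0000, -2.0000).
‖u_2‖ = 2.2361, so q_2 = (0.4472, 0.0000, -0.8944).
q_1·a_3 = 0.0000·4 + (-1.0000)·(-1) + 0.0000·(-3) = 1.0000; q_2·a_3 = 0.4472·4 + 0.0000·(-1) + (-0.8944)·(-3) = 4.4721.
u_3 = a_3 − 1.0000·q_1 − 4.4721·q_2 = (2.0000, 0.0000, 1.0000).
‖u_3‖ = 2.2361, so q_3 = (0.8944, 0.0000, 0.4472).

Q = [[0.0000, 0.4472, 0.8944], [-1.0000, 0.0000, 0.0000], [0.0000, -0.8944, 0.4472]], R = [[4.0000, 4.0000, 1.0000], [0.0000, 2.2361, 4.4721], [0.0000, 0.0000, 2.2361]]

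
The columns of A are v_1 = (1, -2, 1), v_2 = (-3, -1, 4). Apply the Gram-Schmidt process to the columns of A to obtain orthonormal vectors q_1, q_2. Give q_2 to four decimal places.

v_1 = (1, -2, 1); ‖v_1‖ = 2.4495, so q_1 = (0.4082, -0.8165, 0.4082).
q_1·v_2 = 0.4082·(-3) + (-0.8165)·(-1) + 0.4082·4 = 1.2247.
u_2 = v_2 − 1.2247·q_1 = (-3.5000, 0.0000, 3.5000).
‖u_2‖ = 4.9497, so q_2 = (-0.7071, 0.0000, 0.7071).

q_2 = (-0.7071, 0.0000, 0.7071)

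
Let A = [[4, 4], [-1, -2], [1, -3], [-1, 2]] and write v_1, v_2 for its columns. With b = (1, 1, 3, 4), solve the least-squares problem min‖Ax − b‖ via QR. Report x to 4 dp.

x = (0.1157, -0.0153)

v_1 = (4, -1, 1, -1); ‖v_1‖ = 4.3589, so q_1 = (0.9177, -0.2294, 0.2294, -0.2294).
q_1·v_2 = 0.9177·4 + (-0.2294)·(-2) + 0.2294·(-3) + (-0.2294)·2 = 2.9824.
u_2 = v_2 − 2.9824·q_1 = (1.2632, -1.3158, -3.6842, 2.6842).
‖u_2‖ = 4.9097, so q_2 = (0.2573, -0.2680, -0.7504, 0.5467).
Qᵀb = (0.4588, -0.0750).
Back-substitute: x_2 = -0.0750/4.9097 = -0.0153.
x_1 = (0.4588 − 2.9824·(-0.0153))/4.3589 = 0.1157.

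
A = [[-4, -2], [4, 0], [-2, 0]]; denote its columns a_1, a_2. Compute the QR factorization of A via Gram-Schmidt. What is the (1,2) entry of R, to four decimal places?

r_{12} = 1.3333

e_1 = a_1/‖a_1‖ = (-4, 4, -2)/6.0000 = (-0.6667, 0.6667, -0.3333).
r_{12} = e_1·a_2 = 1.3333.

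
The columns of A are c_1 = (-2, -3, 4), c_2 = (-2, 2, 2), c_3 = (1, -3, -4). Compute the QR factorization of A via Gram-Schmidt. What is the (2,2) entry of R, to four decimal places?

c_1 = (-2, -3, 4); ‖c_1‖ = 5.3852, so q_1 = (-0.3714, -0.5571, 0.7428).
q_1·c_2 = (-0.3714)·(-2) + (-0.5571)·2 + 0.7428·2 = 1.1142.
u_2 = c_2 − 1.1142·q_1 = (-1.5862, 2.6207, 1.1724).
r_{22} = ‖u_2‖ = 3.2800.

r_{22} = 3.2800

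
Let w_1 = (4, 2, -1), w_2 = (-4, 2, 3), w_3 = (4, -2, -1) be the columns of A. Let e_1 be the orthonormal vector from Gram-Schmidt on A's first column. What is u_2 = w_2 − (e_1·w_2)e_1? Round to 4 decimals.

w_1 = (4, 2, -1); ‖w_1‖ = 4.5826, so e_1 = (0.8729, 0.4364, -0.2182).
e_1·w_2 = 0.8729·(-4) + 0.4364·2 + (-0.2182)·3 = -3.2733.
u_2 = w_2 + 3.2733·e_1 = (-1.1429, 3.4286, 2.2857).

u_2 = (-1.1429, 3.4286, 2.2857)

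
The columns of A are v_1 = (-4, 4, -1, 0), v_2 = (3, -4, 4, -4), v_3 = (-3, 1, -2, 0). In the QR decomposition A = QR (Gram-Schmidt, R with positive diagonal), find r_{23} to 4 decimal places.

q_1 = v_1/‖v_1‖ = (-4, 4, -1, 0)/5.7446 = (-0.6963, 0.6963, -0.1741, 0.0000).
r_{12} = q_1·v_2 = -5.5705.
u_2 = v_2 + 5.5705·q_1 = (-0.8788, -0.1212, 3.0303, -4.0000).
‖u_2‖ = 5.0960, so q_2 = (-0.1724, -0.0238, 0.5946, -0.7849).
r_{23} = q_2·v_3 = -0.6957.

r_{23} = -0.6957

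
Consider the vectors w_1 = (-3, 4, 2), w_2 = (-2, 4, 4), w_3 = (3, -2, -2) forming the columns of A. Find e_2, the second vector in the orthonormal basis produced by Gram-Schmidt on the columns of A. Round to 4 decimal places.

e_2 = (0.4952, -0.0619, 0.8666)

w_1 = (-3, 4, 2); ‖w_1‖ = 5.3852, so e_1 = (-0.5571, 0.7428, 0.3714).
e_1·w_2 = (-0.5571)·(-2) + 0.7428·4 + 0.3714·4 = 5.5709.
u_2 = w_2 − 5.5709·e_1 = (1.1034, -0.1379, 1.9310).
‖u_2‖ = 2.2283, so e_2 = (0.4952, -0.0619, 0.8666).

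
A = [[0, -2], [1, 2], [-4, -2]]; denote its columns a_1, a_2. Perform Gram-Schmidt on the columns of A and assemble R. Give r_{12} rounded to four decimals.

r_{12} = 2.4254

a_1 = (0, 1, -4); ‖a_1‖ = 4.1231, so q_1 = (0.0000, 0.2425, -0.9701).
r_{12} = q_1·a_2 = 2.4254.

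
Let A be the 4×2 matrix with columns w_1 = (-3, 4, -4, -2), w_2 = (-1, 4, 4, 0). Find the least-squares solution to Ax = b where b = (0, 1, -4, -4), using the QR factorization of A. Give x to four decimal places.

x = (0.6504, -0.4228)

w_1 = (-3, 4, -4, -2); ‖w_1‖ = 6.7082, so q_1 = (-0.4472, 0.5963, -0.5963, -0.2981).
q_1·w_2 = (-0.4472)·(-1) + 0.5963·4 + (-0.5963)·4 + (-0.2981)·0 = 0.4472.
u_2 = w_2 − 0.4472·q_1 = (-0.8000, 3.7333, 4.2667, 0.1333).
‖u_2‖ = 5.7271, so q_2 = (-0.1397, 0.6519, 0.7450, 0.0233).
Qᵀb = (4.1740, -2.4212).
Back-substitute: x_2 = -2.4212/5.7271 = -0.4228.
x_1 = (4.1740 − 0.4472·(-0.4228))/6.7082 = 0.6504.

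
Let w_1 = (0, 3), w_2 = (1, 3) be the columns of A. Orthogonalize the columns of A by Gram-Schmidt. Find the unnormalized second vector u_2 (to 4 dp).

e_1 = w_1/‖w_1‖ = (0, 3)/3.0000 = (0.0000, 1.0000).
r_{12} = e_1·w_2 = 3.0000.
u_2 = w_2 − 3.0000·e_1 = (1.0000, 0.0000).

u_2 = (1.0000, 0.0000)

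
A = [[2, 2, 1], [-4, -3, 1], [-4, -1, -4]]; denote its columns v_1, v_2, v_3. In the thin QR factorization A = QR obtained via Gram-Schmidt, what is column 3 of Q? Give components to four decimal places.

e_3 = (0.7845, 0.5883, -0.1961)

v_1 = (2, -4, -4); ‖v_1‖ = 6.0000, so e_1 = (0.3333, -0.6667, -0.6667).
e_1·v_2 = 0.3333·2 + (-0.6667)·(-3) + (-0.6667)·(-1) = 3.3333.
u_2 = v_2 − 3.3333·e_1 = (0.8889, -0.7778, 1.2222).
‖u_2‖ = 1.6997, so e_2 = (0.5230, -0.4576, 0.7191).
e_1·v_3 = 0.3333·1 + (-0.6667)·1 + (-0.6667)·(-4) = 2.3333; e_2·v_3 = 0.5230·1 + (-0.4576)·1 + 0.7191·(-4) = -2.8110.
u_3 = v_3 − 2.3333·e_1 + 2.8110·e_2 = (1.6923, 1.2692, -0.4231).
‖u_3‖ = 2.1573, so e_3 = (0.7845, 0.5883, -0.1961).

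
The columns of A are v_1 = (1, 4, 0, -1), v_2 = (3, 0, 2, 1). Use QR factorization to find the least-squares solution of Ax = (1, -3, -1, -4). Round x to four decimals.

x = (-0.3710, -0.1613)

v_1 = (1, 4, 0, -1); ‖v_1‖ = 4.2426, so q_1 = (0.2357, 0.9428, 0.0000, -0.2357).
q_1·v_2 = 0.2357·3 + 0.9428·0 + 0.0000·2 + (-0.2357)·1 = 0.4714.
u_2 = v_2 − 0.4714·q_1 = (2.8889, -0.4444, 2.0000, 1.1111).
‖u_2‖ = 3.7118, so q_2 = (0.7783, -0.1197, 0.5388, 0.2993).
Qᵀb = (-1.6499, -0.5987).
Back-substitute: x_2 = -0.5987/3.7118 = -0.1613.
x_1 = (-1.6499 − 0.4714·(-0.1613))/4.2426 = -0.3710.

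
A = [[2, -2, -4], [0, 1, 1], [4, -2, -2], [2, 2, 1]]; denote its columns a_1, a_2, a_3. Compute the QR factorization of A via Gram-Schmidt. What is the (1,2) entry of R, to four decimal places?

r_{12} = -1.6330

a_1 = (2, 0, 4, 2); ‖a_1‖ = 4.8990, so q_1 = (0.4082, 0.0000, 0.8165, 0.4082).
r_{12} = q_1·a_2 = -1.6330.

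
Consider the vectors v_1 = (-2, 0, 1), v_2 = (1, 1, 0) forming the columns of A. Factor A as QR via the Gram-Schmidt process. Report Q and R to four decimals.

Q = [[-0.8944, 0.1826], [0.0000, 0.9129], [0.4472, 0.3651]], R = [[2.2361, -0.8944], [0.0000, 1.0954]]

q_1 = v_1/‖v_1‖ = (-2, 0, 1)/2.2361 = (-0.8944, 0.0000, 0.4472).
r_{12} = q_1·v_2 = -0.8944.
u_2 = v_2 + 0.8944·q_1 = (0.2000, 1.0000, 0.4000).
‖u_2‖ = 1.0954, so q_2 = (0.1826, 0.9129, 0.3651).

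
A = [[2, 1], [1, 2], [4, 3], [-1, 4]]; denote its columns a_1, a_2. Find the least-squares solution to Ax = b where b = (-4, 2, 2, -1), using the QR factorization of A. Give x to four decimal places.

a_1 = (2, 1, 4, -1); ‖a_1‖ = 4.6904, so e_1 = (0.4264, 0.2132, 0.8528, -0.2132).
e_1·a_2 = 0.4264·1 + 0.2132·2 + 0.8528·3 + (-0.2132)·4 = 2.5584.
u_2 = a_2 − 2.5584·e_1 = (-0.0909, 1.4545, 0.8182, 4.5455).
‖u_2‖ = 4.8430, so e_2 = (-0.0188, 0.3003, 0.1689, 0.9386).
Qᵀb = (0.6396, 0.0751).
Back-substitute: x_2 = 0.0751/4.8430 = 0.0155.
x_1 = (0.6396 − 2.5584·0.0155)/4.6904 = 0.1279.

x = (0.1279, 0.0155)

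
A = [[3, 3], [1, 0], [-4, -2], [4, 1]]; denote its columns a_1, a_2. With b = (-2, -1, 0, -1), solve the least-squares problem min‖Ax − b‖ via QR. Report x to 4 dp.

x = (-0.0476, -0.4286)

a_1 = (3, 1, -4, 4); ‖a_1‖ = 6.4807, so e_1 = (0.4629, 0.1543, -0.6172, 0.6172).
e_1·a_2 = 0.4629·3 + 0.1543·0 + (-0.6172)·(-2) + 0.6172·1 = 3.2404.
u_2 = a_2 − 3.2404·e_1 = (1.5000, -0.5000, 0.0000, -1.0000).
‖u_2‖ = 1.8708, so e_2 = (0.8018, -0.2673, 0.0000, -0.5345).
Qᵀb = (-1.6973, -0.8018).
Back-substitute: x_2 = -0.8018/1.8708 = -0.4286.
x_1 = (-1.6973 − 3.2404·(-0.4286))/6.4807 = -0.0476.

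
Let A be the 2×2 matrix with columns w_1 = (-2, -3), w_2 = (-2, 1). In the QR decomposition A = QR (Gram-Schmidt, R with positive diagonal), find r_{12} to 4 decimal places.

r_{12} = 0.2774

w_1 = (-2, -3); ‖w_1‖ = 3.6056, so e_1 = (-0.5547, -0.8321).
r_{12} = e_1·w_2 = 0.2774.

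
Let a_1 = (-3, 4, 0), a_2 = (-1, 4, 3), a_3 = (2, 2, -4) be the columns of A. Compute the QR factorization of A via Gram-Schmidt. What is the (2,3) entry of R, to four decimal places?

r_{23} = -2.2118

q_1 = a_1/‖a_1‖ = (-3, 4, 0)/5.0000 = (-0.6000, 0.8000, 0.0000).
r_{12} = q_1·a_2 = 3.8000.
u_2 = a_2 − 3.8000·q_1 = (1.2800, 0.9600, 3.0000).
‖u_2‖ = 3.4000, so q_2 = (0.3765, 0.2824, 0.8824).
r_{23} = q_2·a_3 = -2.2118.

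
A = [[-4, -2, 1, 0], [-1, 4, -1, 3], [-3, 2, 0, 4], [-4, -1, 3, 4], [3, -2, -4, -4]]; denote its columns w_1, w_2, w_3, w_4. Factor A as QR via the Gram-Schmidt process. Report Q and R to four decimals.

q_1 = w_1/‖w_1‖ = (-4, -1, -3, -4, 3)/7.1414 = (-0.5601, -0.1400, -0.4201, -0.5601, 0.4201).
r_{12} = q_1·w_2 = -0.5601.
u_2 = w_2 + 0.5601·q_1 = (-2.3137, 3.9216, 1.7647, -1.3137, -1.7647).
‖u_2‖ = 5.3560, so q_2 = (-0.4320, 0.7322, 0.3295, -0.2453, -0.3295).
r_{13} = q_1·w_3 = -3.7808; r_{23} = q_2·w_3 = -0.5821.
u_3 = w_3 + 3.7808·q_1 + 0.5821·q_2 = (-1.3691, -1.1032, -1.3964, 0.7396, -2.6036).
‖u_3‖ = 3.5167, so q_3 = (-0.3893, -0.3137, -0.3971, 0.2103, -0.7403).
r_{14} = q_1·w_4 = -6.0212; r_{24} = q_2·w_4 = 3.8513; r_{34} = q_3·w_4 = 1.2731.
u_4 = w_4 + 6.0212·q_1 − 3.8513·q_2 − 1.2731·q_3 = (-1.2132, -0.2636, 0.7072, 1.3044, 0.7409).
‖u_4‖ = 2.0716, so q_4 = (-0.5856, -0.1273, 0.3414, 0.6296, 0.3576).

Q = [[-0.5601, -0.4320, -0.3893, -0.5856], [-0.1400, 0.7322, -0.3137, -0.1273], [-0.4201, 0.3295, -0.3971, 0.3414], [-0.5601, -0.2453, 0.2103, 0.6296], [0.4201, -0.3295, -0.7403, 0.3576]], R = [[7.1414, -0.5601, -3.7808, -6.0212], [0.0000, 5.3560, -0.5821, 3.8513], [0.0000, 0.0000, 3.5167, 1.2731], [0.0000, 0.0000, 0.0000, 2.0716]]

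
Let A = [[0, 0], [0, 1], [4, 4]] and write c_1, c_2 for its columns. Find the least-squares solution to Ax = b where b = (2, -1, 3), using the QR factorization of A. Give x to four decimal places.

x = (1.7500, -1.0000)

c_1 = (0, 0, 4); ‖c_1‖ = 4.0000, so q_1 = (0.0000, 0.0000, 1.0000).
q_1·c_2 = 0.0000·0 + 0.0000·1 + 1.0000·4 = 4.0000.
u_2 = c_2 − 4.0000·q_1 = (0.0000, 1.0000, 0.0000).
‖u_2‖ = 1.0000, so q_2 = (0.0000, 1.0000, 0.0000).
Qᵀb = (3.0000, -1.0000).
Back-substitute: x_2 = -1.0000/1.0000 = -1.0000.
x_1 = (3.0000 − 4.0000·(-1.0000))/4.0000 = 1.7500.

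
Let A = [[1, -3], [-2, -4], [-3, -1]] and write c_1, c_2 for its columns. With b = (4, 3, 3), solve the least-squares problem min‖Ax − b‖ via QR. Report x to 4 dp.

c_1 = (1, -2, -3); ‖c_1‖ = 3.7417, so q_1 = (0.2673, -0.5345, -0.8018).
q_1·c_2 = 0.2673·(-3) + (-0.5345)·(-4) + (-0.8018)·(-1) = 2.1381.
u_2 = c_2 − 2.1381·q_1 = (-3.5714, -2.8571, 0.7143).
‖u_2‖ = 4.6291, so q_2 = (-0.7715, -0.6172, 0.1543).
Qᵀb = (-2.9399, -4.4748).
Back-substitute: x_2 = -4.4748/4.6291 = -0.9667.
x_1 = (-2.9399 − 2.1381·(-0.9667))/3.7417 = -0.2333.

x = (-0.2333, -0.9667)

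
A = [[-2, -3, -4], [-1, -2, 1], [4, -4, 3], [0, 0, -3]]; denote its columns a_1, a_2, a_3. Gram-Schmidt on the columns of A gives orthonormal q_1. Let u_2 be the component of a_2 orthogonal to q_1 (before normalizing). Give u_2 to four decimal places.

u_2 = (-3.7619, -2.3810, -2.4762, 0.0000)

a_1 = (-2, -1, 4, 0); ‖a_1‖ = 4.5826, so q_1 = (-0.4364, -0.2182, 0.8729, 0.0000).
q_1·a_2 = (-0.4364)·(-3) + (-0.2182)·(-2) + 0.8729·(-4) + 0.0000·0 = -1.7457.
u_2 = a_2 + 1.7457·q_1 = (-3.7619, -2.3810, -2.4762, 0.0000).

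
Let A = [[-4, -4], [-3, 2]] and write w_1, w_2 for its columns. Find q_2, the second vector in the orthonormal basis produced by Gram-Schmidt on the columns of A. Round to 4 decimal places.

q_2 = (-0.6000, 0.8000)

q_1 = w_1/‖w_1‖ = (-4, -3)/5.0000 = (-0.8000, -0.6000).
r_{12} = q_1·w_2 = 2.0000.
u_2 = w_2 − 2.0000·q_1 = (-2.4000, 3.2000).
‖u_2‖ = 4.0000, so q_2 = (-0.6000, 0.8000).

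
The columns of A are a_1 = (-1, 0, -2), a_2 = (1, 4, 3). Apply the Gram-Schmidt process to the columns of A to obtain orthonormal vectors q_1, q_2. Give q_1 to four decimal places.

q_1 = (-0.4472, 0.0000, -0.8944)

a_1 = (-1, 0, -2); ‖a_1‖ = 2.2361, so q_1 = (-0.4472, 0.0000, -0.8944).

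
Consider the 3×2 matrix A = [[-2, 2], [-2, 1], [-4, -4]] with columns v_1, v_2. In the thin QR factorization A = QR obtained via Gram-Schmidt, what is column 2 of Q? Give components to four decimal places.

v_1 = (-2, -2, -4); ‖v_1‖ = 4.8990, so q_1 = (-0.4082, -0.4082, -0.8165).
q_1·v_2 = (-0.4082)·2 + (-0.4082)·1 + (-0.8165)·(-4) = 2.0412.
u_2 = v_2 − 2.0412·q_1 = (2.8333, 1.8333, -2.3333).
‖u_2‖ = 4.1028, so q_2 = (0.6906, 0.4468, -0.5687).

q_2 = (0.6906, 0.4468, -0.5687)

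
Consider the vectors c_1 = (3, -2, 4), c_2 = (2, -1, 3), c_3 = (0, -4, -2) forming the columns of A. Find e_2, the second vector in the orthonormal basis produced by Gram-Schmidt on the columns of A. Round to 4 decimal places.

c_1 = (3, -2, 4); ‖c_1‖ = 5.3852, so e_1 = (0.5571, -0.3714, 0.7428).
e_1·c_2 = 0.5571·2 + (-0.3714)·(-1) + 0.7428·3 = 3.7139.
u_2 = c_2 − 3.7139·e_1 = (-0.0690, 0.3793, 0.2414).
‖u_2‖ = 0.4549, so e_2 = (-0.1516, 0.8339, 0.5307).

e_2 = (-0.1516, 0.8339, 0.5307)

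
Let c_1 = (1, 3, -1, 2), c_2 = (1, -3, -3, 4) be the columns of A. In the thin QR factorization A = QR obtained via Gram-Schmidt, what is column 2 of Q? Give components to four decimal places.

e_2 = (0.1364, -0.6138, -0.4774, 0.6138)

e_1 = c_1/‖c_1‖ = (1, 3, -1, 2)/3.8730 = (0.2582, 0.7746, -0.2582, 0.5164).
r_{12} = e_1·c_2 = 0.7746.
u_2 = c_2 − 0.7746·e_1 = (0.8000, -3.6000, -2.8000, 3.6000).
‖u_2‖ = 5.8652, so e_2 = (0.1364, -0.6138, -0.4774, 0.6138).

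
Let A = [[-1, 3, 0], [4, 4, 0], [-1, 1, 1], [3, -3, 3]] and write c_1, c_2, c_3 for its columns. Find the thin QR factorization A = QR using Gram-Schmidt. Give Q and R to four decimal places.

Q = [[-0.1925, 0.5284, 0.4730], [0.7698, 0.6039, -0.1182], [-0.1925, 0.1887, 0.6836], [0.5774, -0.5661, 0.5432]], R = [[5.1962, 0.5774, 1.5396], [0.0000, 5.8878, -1.5097], [0.0000, 0.0000, 2.3131]]

q_1 = c_1/‖c_1‖ = (-1, 4, -1, 3)/5.1962 = (-0.1925, 0.7698, -0.1925, 0.5774).
r_{12} = q_1·c_2 = 0.5774.
u_2 = c_2 − 0.5774·q_1 = (3.1111, 3.5556, 1.1111, -3.3333).
‖u_2‖ = 5.8878, so q_2 = (0.5284, 0.6039, 0.1887, -0.5661).
r_{13} = q_1·c_3 = 1.5396; r_{23} = q_2·c_3 = -1.5097.
u_3 = c_3 − 1.5396·q_1 + 1.5097·q_2 = (1.0940, -0.2735, 1.5812, 1.2564).
‖u_3‖ = 2.3131, so q_3 = (0.4730, -0.1182, 0.6836, 0.5432).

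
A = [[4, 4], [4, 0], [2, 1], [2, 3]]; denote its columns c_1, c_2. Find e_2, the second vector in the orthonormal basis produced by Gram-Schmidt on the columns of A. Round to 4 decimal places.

c_1 = (4, 4, 2, 2); ‖c_1‖ = 6.3246, so e_1 = (0.6325, 0.6325, 0.3162, 0.3162).
e_1·c_2 = 0.6325·4 + 0.6325·0 + 0.3162·1 + 0.3162·3 = 3.7947.
u_2 = c_2 − 3.7947·e_1 = (1.6000, -2.4000, -0.2000, 1.8000).
‖u_2‖ = 3.4059, so e_2 = (0.4698, -0.7047, -0.0587, 0.5285).

e_2 = (0.4698, -0.7047, -0.0587, 0.5285)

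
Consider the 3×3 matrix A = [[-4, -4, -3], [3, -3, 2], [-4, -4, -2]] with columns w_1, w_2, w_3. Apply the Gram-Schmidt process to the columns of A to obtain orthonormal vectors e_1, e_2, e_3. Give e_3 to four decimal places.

e_3 = (-0.7071, 0.0000, 0.7071)

e_1 = w_1/‖w_1‖ = (-4, 3, -4)/6.4031 = (-0.6247, 0.4685, -0.6247).
r_{12} = e_1·w_2 = 3.5920.
u_2 = w_2 − 3.5920·e_1 = (-1.7561, -4.6829, -1.7561).
‖u_2‖ = 5.3007, so e_2 = (-0.3313, -0.8835, -0.3313).
r_{13} = e_1·w_3 = 4.0605; r_{23} = e_2·w_3 = -0.1104.
u_3 = w_3 − 4.0605·e_1 + 0.1104·e_2 = (-0.5000, 0.0000, 0.5000).
‖u_3‖ = 0.7071, so e_3 = (-0.7071, 0.0000, 0.7071).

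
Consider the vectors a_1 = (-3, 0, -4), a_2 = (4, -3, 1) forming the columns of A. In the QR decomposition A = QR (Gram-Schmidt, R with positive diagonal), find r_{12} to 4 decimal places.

a_1 = (-3, 0, -4); ‖a_1‖ = 5.0000, so q_1 = (-0.6000, 0.0000, -0.8000).
r_{12} = q_1·a_2 = -3.2000.

r_{12} = -3.2000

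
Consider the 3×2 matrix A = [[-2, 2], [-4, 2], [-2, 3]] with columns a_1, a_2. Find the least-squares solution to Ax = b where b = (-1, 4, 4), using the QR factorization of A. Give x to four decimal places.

e_1 = a_1/‖a_1‖ = (-2, -4, -2)/4.8990 = (-0.4082, -0.8165, -0.4082).
r_{12} = e_1·a_2 = -3.6742.
u_2 = a_2 + 3.6742·e_1 = (0.5000, -1.0000, 1.5000).
‖u_2‖ = 1.8708, so e_2 = (0.2673, -0.5345, 0.8018).
Qᵀb = (-4.4907, 0.8018).
Back-substitute: x_2 = 0.8018/1.8708 = 0.4286.
x_1 = (-4.4907 + 3.6742·0.4286)/4.8990 = -0.5952.

x = (-0.5952, 0.4286)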